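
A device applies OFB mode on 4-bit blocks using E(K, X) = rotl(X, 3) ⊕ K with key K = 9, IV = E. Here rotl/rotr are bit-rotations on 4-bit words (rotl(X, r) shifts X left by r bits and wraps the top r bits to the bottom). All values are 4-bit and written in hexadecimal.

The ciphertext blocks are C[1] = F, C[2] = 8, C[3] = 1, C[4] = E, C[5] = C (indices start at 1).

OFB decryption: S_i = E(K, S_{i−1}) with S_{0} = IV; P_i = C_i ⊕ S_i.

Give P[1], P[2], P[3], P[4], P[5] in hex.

P[1] = 1, P[2] = 6, P[3] = F, P[4] = 0, P[5] = 2

P[1]: S = E(K, E) = E; F ⊕ E = 1.
P[2]: S = E(K, E) = E; 8 ⊕ E = 6.
P[3]: S = E(K, E) = E; 1 ⊕ E = F.
P[4]: S = E(K, E) = E; E ⊕ E = 0.
P[5]: S = E(K, E) = E; C ⊕ E = 2.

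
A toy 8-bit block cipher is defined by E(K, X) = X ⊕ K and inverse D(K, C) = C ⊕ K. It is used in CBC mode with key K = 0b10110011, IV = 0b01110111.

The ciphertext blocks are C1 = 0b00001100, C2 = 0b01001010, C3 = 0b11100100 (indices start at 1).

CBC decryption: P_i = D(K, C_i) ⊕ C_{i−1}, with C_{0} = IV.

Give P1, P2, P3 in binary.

P1 = 0b11001000, P2 = 0b11110101, P3 = 0b00011101

P1: D(K, 0b00001100) = 0b10111111; 0b10111111 ⊕ 0b01110111 = 0b11001000.
P2: D(K, 0b01001010) = 0b11111001; 0b11111001 ⊕ 0b00001100 = 0b11110101.
P3: D(K, 0b11100100) = 0b01010111; 0b01010111 ⊕ 0b01001010 = 0b00011101.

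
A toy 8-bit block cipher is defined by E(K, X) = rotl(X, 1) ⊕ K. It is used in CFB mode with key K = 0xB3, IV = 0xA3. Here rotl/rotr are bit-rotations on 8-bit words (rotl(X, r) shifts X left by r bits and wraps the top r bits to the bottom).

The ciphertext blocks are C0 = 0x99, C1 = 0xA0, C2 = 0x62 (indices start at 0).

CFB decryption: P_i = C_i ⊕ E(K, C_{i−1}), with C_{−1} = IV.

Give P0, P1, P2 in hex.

P0 = 0x6D, P1 = 0x20, P2 = 0x90

P0: E(K, 0xA3) = 0xF4; 0x99 ⊕ 0xF4 = 0x6D.
P1: E(K, 0x99) = 0x80; 0xA0 ⊕ 0x80 = 0x20.
P2: E(K, 0xA0) = 0xF2; 0x62 ⊕ 0xF2 = 0x90.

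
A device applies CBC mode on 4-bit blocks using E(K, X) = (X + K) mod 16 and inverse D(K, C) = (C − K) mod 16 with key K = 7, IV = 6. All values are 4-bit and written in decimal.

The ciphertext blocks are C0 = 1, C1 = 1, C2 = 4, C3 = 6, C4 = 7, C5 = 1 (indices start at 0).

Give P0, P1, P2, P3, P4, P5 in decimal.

P0 = 12, P1 = 11, P2 = 12, P3 = 11, P4 = 6, P5 = 13

CBC decryption: P_i = D(K, C_i) ⊕ C_{i−1}, with C_{−1} = IV.
P0: D(K, 1) = 10; 10 ⊕ 6 = 12.
P1: D(K, 1) = 10; 10 ⊕ 1 = 11.
P2: D(K, 4) = 13; 13 ⊕ 1 = 12.
P3: D(K, 6) = 15; 15 ⊕ 4 = 11.
P4: D(K, 7) = 0; 0 ⊕ 6 = 6.
P5: D(K, 1) = 10; 10 ⊕ 7 = 13.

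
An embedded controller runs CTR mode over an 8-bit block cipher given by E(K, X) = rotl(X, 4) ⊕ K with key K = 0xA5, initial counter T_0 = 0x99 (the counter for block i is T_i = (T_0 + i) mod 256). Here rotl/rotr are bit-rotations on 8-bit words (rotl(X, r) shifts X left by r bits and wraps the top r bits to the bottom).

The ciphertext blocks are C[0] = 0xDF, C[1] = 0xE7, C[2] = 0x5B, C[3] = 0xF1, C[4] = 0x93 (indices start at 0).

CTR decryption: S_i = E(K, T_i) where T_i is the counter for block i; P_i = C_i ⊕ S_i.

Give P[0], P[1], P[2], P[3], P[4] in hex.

P[0] = 0xE3, P[1] = 0xEB, P[2] = 0x47, P[3] = 0x9D, P[4] = 0xEF

P[0]: T = 0x99, S = E(K, T) = 0x3C; 0xDF ⊕ 0x3C = 0xE3.
P[1]: T = 0x9A, S = E(K, T) = 0x0C; 0xE7 ⊕ 0x0C = 0xEB.
P[2]: T = 0x9B, S = E(K, T) = 0x1C; 0x5B ⊕ 0x1C = 0x47.
P[3]: T = 0x9C, S = E(K, T) = 0x6C; 0xF1 ⊕ 0x6C = 0x9D.
P[4]: T = 0x9D, S = E(K, T) = 0x7C; 0x93 ⊕ 0x7C = 0xEF.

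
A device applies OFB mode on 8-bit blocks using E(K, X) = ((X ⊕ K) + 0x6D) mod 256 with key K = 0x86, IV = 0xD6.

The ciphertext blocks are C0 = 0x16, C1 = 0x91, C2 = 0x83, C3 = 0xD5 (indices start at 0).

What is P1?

OFB decryption: S_i = E(K, S_{i−1}) with S_{−1} = IV; P_i = C_i ⊕ S_i.
P0: S = E(K, 0xD6) = 0xBD; 0x16 ⊕ 0xBD = 0xAB.
P1: S = E(K, 0xBD) = 0xA8; 0x91 ⊕ 0xA8 = 0x39.

P1 = 0x39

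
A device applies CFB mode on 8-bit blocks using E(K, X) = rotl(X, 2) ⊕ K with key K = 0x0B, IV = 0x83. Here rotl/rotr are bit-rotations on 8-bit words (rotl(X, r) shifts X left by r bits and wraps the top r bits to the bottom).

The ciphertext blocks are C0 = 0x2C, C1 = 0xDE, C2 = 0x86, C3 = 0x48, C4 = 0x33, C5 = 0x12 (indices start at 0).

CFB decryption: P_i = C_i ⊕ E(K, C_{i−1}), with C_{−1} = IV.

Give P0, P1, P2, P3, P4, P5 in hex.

P0: E(K, 0x83) = 0x05; 0x2C ⊕ 0x05 = 0x29.
P1: E(K, 0x2C) = 0xBB; 0xDE ⊕ 0xBB = 0x65.
P2: E(K, 0xDE) = 0x70; 0x86 ⊕ 0x70 = 0xF6.
P3: E(K, 0x86) = 0x11; 0x48 ⊕ 0x11 = 0x59.
P4: E(K, 0x48) = 0x2A; 0x33 ⊕ 0x2A = 0x19.
P5: E(K, 0x33) = 0xC7; 0x12 ⊕ 0xC7 = 0xD5.

P0 = 0x29, P1 = 0x65, P2 = 0xF6, P3 = 0x59, P4 = 0x19, P5 = 0xD5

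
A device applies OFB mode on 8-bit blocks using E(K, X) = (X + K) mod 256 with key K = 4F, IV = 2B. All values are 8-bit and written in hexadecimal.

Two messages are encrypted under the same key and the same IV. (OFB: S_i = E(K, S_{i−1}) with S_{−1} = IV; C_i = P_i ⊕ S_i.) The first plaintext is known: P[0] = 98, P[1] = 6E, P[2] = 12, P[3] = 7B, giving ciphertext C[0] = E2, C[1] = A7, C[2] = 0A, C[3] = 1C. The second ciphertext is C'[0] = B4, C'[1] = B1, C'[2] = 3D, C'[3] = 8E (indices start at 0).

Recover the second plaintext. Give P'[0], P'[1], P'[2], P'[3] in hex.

In OFB with a reused IV, both messages share the same keystream S_i, so C_i ⊕ C'_i = P_i ⊕ P'_i and thus P'_i = P_i ⊕ C_i ⊕ C'_i.
P'[0]: 98 ⊕ E2 ⊕ B4 = CE.
P'[1]: 6E ⊕ A7 ⊕ B1 = 78.
P'[2]: 12 ⊕ 0A ⊕ 3D = 25.
P'[3]: 7B ⊕ 1C ⊕ 8E = E9.

P'[0] = CE, P'[1] = 78, P'[2] = 25, P'[3] = E9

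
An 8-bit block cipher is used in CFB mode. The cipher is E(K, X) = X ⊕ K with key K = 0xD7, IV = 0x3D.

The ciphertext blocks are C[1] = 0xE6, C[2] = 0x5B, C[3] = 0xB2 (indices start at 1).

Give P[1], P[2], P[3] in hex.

CFB decryption: P_i = C_i ⊕ E(K, C_{i−1}), with C_{0} = IV.
P[1]: E(K, 0x3D) = 0xEA; 0xE6 ⊕ 0xEA = 0x0C.
P[2]: E(K, 0xE6) = 0x31; 0x5B ⊕ 0x31 = 0x6A.
P[3]: E(K, 0x5B) = 0x8C; 0xB2 ⊕ 0x8C = 0x3E.

P[1] = 0x0C, P[2] = 0x6A, P[3] = 0x3E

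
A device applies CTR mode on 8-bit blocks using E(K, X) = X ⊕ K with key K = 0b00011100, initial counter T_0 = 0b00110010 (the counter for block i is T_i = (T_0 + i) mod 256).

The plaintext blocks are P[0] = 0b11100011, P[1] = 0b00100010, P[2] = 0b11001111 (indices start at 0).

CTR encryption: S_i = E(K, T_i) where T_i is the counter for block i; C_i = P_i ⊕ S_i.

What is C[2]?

C[2] = 0b11100111

C[0]: T = 0b00110010, S = E(K, T) = 0b00101110; 0b11100011 ⊕ 0b00101110 = 0b11001101.
C[1]: T = 0b00110011, S = E(K, T) = 0b00101111; 0b00100010 ⊕ 0b00101111 = 0b00001101.
C[2]: T = 0b00110100, S = E(K, T) = 0b00101000; 0b11001111 ⊕ 0b00101000 = 0b11100111.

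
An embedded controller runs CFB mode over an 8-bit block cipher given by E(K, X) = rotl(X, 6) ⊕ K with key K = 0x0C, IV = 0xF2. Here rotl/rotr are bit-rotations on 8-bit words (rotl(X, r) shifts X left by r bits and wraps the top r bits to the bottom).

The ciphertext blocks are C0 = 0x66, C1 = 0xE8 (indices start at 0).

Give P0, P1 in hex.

CFB decryption: P_i = C_i ⊕ E(K, C_{i−1}), with C_{−1} = IV.
P0: E(K, 0xF2) = 0xB0; 0x66 ⊕ 0xB0 = 0xD6.
P1: E(K, 0x66) = 0x95; 0xE8 ⊕ 0x95 = 0x7D.

P0 = 0xD6, P1 = 0x7D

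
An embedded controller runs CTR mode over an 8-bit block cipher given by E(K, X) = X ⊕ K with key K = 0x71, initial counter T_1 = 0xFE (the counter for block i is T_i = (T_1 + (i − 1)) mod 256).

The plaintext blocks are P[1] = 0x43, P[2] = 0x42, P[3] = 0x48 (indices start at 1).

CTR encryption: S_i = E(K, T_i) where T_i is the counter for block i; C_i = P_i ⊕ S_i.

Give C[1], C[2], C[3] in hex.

C[1] = 0xCC, C[2] = 0xCC, C[3] = 0x39

C[1]: T = 0xFE, S = E(K, T) = 0x8F; 0x43 ⊕ 0x8F = 0xCC.
C[2]: T = 0xFF, S = E(K, T) = 0x8E; 0x42 ⊕ 0x8E = 0xCC.
C[3]: T = 0x00, S = E(K, T) = 0x71; 0x48 ⊕ 0x71 = 0x39.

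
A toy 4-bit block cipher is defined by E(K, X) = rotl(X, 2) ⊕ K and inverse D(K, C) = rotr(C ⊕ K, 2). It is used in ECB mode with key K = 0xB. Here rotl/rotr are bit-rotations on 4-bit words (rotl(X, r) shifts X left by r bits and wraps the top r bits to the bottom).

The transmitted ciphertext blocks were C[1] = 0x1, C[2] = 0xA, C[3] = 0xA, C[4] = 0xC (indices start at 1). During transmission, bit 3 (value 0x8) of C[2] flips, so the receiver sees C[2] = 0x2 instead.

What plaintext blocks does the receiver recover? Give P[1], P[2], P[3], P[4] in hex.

P[1] = 0xA, P[2] = 0x6, P[3] = 0x4, P[4] = 0xD

ECB decryption: P_i = D(K, C_i).
Only C[2] changed, to 0x2. In ECB, a change in C_i affects only P_i. Decrypting the received ciphertext:
P[1]: D(K, 0x1) = 0xA.
P[2]: D(K, 0x2) = 0x6.
P[3]: D(K, 0xA) = 0x4.
P[4]: D(K, 0xC) = 0xD.
Blocks that differ from the original plaintext: P[2].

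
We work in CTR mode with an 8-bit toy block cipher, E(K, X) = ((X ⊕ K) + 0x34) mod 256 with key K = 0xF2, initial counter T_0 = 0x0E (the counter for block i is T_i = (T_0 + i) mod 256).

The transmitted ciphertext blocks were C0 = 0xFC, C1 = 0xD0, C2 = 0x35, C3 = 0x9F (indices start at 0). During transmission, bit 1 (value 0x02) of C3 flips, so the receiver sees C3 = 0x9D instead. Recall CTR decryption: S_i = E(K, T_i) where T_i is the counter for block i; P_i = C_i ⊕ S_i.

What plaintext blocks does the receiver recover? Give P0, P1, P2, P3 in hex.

P0 = 0xCC, P1 = 0xE1, P2 = 0x23, P3 = 0x8A

Only C3 changed, to 0x9D. In CTR, a change in C_i flips the same bit in P_i only; the keystream is unaffected. Decrypting the received ciphertext:
P0: T = 0x0E, S = E(K, T) = 0x30; 0xFC ⊕ 0x30 = 0xCC.
P1: T = 0x0F, S = E(K, T) = 0x31; 0xD0 ⊕ 0x31 = 0xE1.
P2: T = 0x10, S = E(K, T) = 0x16; 0x35 ⊕ 0x16 = 0x23.
P3: T = 0x11, S = E(K, T) = 0x17; 0x9D ⊕ 0x17 = 0x8A.
Blocks that differ from the original plaintext: P3.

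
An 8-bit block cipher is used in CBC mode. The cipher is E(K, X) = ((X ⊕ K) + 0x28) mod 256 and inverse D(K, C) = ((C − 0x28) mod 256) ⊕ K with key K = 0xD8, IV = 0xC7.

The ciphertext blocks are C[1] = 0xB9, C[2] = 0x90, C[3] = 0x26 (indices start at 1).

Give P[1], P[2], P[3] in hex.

P[1] = 0x8E, P[2] = 0x09, P[3] = 0xB6

CBC decryption: P_i = D(K, C_i) ⊕ C_{i−1}, with C_{0} = IV.
P[1]: D(K, 0xB9) = 0x49; 0x49 ⊕ 0xC7 = 0x8E.
P[2]: D(K, 0x90) = 0xB0; 0xB0 ⊕ 0xB9 = 0x09.
P[3]: D(K, 0x26) = 0x26; 0x26 ⊕ 0x90 = 0xB6.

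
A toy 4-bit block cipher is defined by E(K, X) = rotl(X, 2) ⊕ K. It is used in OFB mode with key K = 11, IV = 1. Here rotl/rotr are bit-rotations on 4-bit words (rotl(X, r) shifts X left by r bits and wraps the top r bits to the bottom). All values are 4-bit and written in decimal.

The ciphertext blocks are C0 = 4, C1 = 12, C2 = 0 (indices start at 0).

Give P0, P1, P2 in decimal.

OFB decryption: S_i = E(K, S_{i−1}) with S_{−1} = IV; P_i = C_i ⊕ S_i.
P0: S = E(K, 1) = 15; 4 ⊕ 15 = 11.
P1: S = E(K, 15) = 4; 12 ⊕ 4 = 8.
P2: S = E(K, 4) = 10; 0 ⊕ 10 = 10.

P0 = 11, P1 = 8, P2 = 10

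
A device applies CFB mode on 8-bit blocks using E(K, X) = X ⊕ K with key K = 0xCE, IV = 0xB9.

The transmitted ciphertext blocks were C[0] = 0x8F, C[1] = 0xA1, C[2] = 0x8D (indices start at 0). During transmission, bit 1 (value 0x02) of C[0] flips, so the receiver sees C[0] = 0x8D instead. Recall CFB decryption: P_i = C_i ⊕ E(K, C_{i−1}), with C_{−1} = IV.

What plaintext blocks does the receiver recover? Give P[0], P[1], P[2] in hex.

P[0] = 0xFA, P[1] = 0xE2, P[2] = 0xE2

Only C[0] changed, to 0x8D. In CFB, a change in C_i flips the same bit in P_i and garbles P_{i+1}. Decrypting the received ciphertext:
P[0]: E(K, 0xB9) = 0x77; 0x8D ⊕ 0x77 = 0xFA.
P[1]: E(K, 0x8D) = 0x43; 0xA1 ⊕ 0x43 = 0xE2.
P[2]: E(K, 0xA1) = 0x6F; 0x8D ⊕ 0x6F = 0xE2.
Blocks that differ from the original plaintext: P[0], P[1].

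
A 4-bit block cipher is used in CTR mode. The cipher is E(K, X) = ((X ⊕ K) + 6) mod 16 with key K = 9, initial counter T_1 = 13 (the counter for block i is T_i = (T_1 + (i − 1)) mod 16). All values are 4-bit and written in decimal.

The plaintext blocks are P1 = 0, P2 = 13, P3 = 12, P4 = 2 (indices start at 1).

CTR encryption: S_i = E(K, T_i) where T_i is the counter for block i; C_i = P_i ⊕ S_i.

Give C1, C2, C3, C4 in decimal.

C1 = 10, C2 = 0, C3 = 0, C4 = 13

C1: T = 13, S = E(K, T) = 10; 0 ⊕ 10 = 10.
C2: T = 14, S = E(K, T) = 13; 13 ⊕ 13 = 0.
C3: T = 15, S = E(K, T) = 12; 12 ⊕ 12 = 0.
C4: T = 0, S = E(K, T) = 15; 2 ⊕ 15 = 13.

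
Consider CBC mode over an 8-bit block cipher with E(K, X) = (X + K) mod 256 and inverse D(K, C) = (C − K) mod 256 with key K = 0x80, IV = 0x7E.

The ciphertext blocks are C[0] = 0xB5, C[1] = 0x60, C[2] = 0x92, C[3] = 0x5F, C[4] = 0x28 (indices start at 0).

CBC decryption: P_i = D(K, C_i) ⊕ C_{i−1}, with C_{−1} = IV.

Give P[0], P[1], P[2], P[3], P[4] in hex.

P[0] = 0x4B, P[1] = 0x55, P[2] = 0x72, P[3] = 0x4D, P[4] = 0xF7

P[0]: D(K, 0xB5) = 0x35; 0x35 ⊕ 0x7E = 0x4B.
P[1]: D(K, 0x60) = 0xE0; 0xE0 ⊕ 0xB5 = 0x55.
P[2]: D(K, 0x92) = 0x12; 0x12 ⊕ 0x60 = 0x72.
P[3]: D(K, 0x5F) = 0xDF; 0xDF ⊕ 0x92 = 0x4D.
P[4]: D(K, 0x28) = 0xA8; 0xA8 ⊕ 0x5F = 0xF7.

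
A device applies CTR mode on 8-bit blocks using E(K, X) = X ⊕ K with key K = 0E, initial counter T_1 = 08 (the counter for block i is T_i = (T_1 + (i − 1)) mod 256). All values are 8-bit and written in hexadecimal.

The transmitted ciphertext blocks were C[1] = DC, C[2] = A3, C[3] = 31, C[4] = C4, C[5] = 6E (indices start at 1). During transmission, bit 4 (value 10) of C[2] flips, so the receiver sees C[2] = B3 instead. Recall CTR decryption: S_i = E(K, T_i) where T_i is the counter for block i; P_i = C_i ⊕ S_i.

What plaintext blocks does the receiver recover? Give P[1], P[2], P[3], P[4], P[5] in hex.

Only C[2] changed, to B3. In CTR, a change in C_i flips the same bit in P_i only; the keystream is unaffected. Decrypting the received ciphertext:
P[1]: T = 08, S = E(K, T) = 06; DC ⊕ 06 = DA.
P[2]: T = 09, S = E(K, T) = 07; B3 ⊕ 07 = B4.
P[3]: T = 0A, S = E(K, T) = 04; 31 ⊕ 04 = 35.
P[4]: T = 0B, S = E(K, T) = 05; C4 ⊕ 05 = C1.
P[5]: T = 0C, S = E(K, T) = 02; 6E ⊕ 02 = 6C.
Blocks that differ from the original plaintext: P[2].

P[1] = DA, P[2] = B4, P[3] = 35, P[4] = C1, P[5] = 6C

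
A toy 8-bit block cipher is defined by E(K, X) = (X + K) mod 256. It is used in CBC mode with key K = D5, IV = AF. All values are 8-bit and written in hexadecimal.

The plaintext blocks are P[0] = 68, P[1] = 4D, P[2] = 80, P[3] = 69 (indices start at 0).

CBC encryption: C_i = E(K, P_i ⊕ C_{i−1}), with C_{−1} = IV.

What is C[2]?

C[0]: P[0] ⊕ AF = C7; E(K, C7) = 9C.
C[1]: P[1] ⊕ 9C = D1; E(K, D1) = A6.
C[2]: P[2] ⊕ A6 = 26; E(K, 26) = FB.

C[2] = FB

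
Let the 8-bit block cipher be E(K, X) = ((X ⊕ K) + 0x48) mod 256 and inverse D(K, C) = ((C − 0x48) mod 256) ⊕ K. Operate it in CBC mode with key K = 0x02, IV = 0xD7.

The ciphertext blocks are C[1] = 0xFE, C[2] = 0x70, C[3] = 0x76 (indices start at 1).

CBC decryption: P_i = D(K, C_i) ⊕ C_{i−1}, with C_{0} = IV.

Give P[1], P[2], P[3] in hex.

P[1]: D(K, 0xFE) = 0xB4; 0xB4 ⊕ 0xD7 = 0x63.
P[2]: D(K, 0x70) = 0x2A; 0x2A ⊕ 0xFE = 0xD4.
P[3]: D(K, 0x76) = 0x2C; 0x2C ⊕ 0x70 = 0x5C.

P[1] = 0x63, P[2] = 0xD4, P[3] = 0x5C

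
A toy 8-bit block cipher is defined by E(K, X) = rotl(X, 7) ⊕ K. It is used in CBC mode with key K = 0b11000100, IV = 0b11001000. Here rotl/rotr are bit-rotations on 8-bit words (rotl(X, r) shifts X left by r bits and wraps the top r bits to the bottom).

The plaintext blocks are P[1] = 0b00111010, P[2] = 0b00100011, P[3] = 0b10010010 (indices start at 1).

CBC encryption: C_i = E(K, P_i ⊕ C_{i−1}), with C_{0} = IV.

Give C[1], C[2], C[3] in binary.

C[1] = 0b10111101, C[2] = 0b10001011, C[3] = 0b01001000

C[1]: P[1] ⊕ 0b11001000 = 0b11110010; E(K, 0b11110010) = 0b10111101.
C[2]: P[2] ⊕ 0b10111101 = 0b10011110; E(K, 0b10011110) = 0b10001011.
C[3]: P[3] ⊕ 0b10001011 = 0b00011001; E(K, 0b00011001) = 0b01001000.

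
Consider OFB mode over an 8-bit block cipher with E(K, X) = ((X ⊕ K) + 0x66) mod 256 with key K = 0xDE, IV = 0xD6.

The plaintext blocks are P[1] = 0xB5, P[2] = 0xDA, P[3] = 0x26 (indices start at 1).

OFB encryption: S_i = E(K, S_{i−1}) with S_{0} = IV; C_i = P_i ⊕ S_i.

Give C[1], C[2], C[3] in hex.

C[1] = 0xDB, C[2] = 0xCC, C[3] = 0x08

C[1]: S = E(K, 0xD6) = 0x6E; 0xB5 ⊕ 0x6E = 0xDB.
C[2]: S = E(K, 0x6E) = 0x16; 0xDA ⊕ 0x16 = 0xCC.
C[3]: S = E(K, 0x16) = 0x2E; 0x26 ⊕ 0x2E = 0x08.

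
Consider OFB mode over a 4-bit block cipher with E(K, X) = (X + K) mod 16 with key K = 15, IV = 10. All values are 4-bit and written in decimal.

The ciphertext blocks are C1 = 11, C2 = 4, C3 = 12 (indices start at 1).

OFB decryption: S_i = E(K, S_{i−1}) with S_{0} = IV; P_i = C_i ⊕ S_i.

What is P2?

P2 = 12

P1: S = E(K, 10) = 9; 11 ⊕ 9 = 2.
P2: S = E(K, 9) = 8; 4 ⊕ 8 = 12.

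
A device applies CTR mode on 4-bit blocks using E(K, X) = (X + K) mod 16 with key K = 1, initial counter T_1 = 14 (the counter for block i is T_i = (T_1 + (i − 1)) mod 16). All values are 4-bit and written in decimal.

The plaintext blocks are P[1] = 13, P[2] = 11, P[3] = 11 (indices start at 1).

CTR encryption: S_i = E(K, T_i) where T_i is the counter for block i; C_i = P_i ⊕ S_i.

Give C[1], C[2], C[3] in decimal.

C[1] = 2, C[2] = 11, C[3] = 10

C[1]: T = 14, S = E(K, T) = 15; 13 ⊕ 15 = 2.
C[2]: T = 15, S = E(K, T) = 0; 11 ⊕ 0 = 11.
C[3]: T = 0, S = E(K, T) = 1; 11 ⊕ 1 = 10.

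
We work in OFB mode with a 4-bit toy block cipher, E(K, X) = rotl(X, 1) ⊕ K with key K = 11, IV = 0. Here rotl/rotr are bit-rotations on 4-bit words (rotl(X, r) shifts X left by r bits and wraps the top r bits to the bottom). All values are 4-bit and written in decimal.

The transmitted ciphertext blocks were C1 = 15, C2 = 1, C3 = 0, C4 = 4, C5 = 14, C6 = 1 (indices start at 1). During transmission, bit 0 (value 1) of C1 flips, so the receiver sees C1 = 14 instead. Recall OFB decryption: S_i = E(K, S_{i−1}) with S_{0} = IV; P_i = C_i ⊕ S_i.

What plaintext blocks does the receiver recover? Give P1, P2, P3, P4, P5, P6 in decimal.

Only C1 changed, to 14. In OFB, a change in C_i flips the same bit in P_i only; the keystream is unaffected. Decrypting the received ciphertext:
P1: S = E(K, 0) = 11; 14 ⊕ 11 = 5.
P2: S = E(K, 11) = 12; 1 ⊕ 12 = 13.
P3: S = E(K, 12) = 2; 0 ⊕ 2 = 2.
P4: S = E(K, 2) = 15; 4 ⊕ 15 = 11.
P5: S = E(K, 15) = 4; 14 ⊕ 4 = 10.
P6: S = E(K, 4) = 3; 1 ⊕ 3 = 2.
Blocks that differ from the original plaintext: P1.

P1 = 5, P2 = 13, P3 = 2, P4 = 11, P5 = 10, P6 = 2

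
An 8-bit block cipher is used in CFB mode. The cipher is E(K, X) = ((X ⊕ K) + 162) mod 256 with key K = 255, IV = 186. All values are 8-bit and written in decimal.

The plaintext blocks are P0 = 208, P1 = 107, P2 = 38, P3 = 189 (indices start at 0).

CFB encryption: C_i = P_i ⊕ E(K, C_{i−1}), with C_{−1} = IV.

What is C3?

C3 = 166

C0: E(K, 186) = 231; 208 ⊕ 231 = 55.
C1: E(K, 55) = 106; 107 ⊕ 106 = 1.
C2: E(K, 1) = 160; 38 ⊕ 160 = 134.
C3: E(K, 134) = 27; 189 ⊕ 27 = 166.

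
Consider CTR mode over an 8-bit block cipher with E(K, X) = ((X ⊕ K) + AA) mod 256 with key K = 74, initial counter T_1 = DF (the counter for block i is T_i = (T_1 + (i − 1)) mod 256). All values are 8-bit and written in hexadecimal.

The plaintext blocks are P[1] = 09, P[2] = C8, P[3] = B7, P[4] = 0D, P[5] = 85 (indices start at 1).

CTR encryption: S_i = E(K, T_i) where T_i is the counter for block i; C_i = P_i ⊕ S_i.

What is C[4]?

C[4] = 4D

C[1]: T = DF, S = E(K, T) = 55; 09 ⊕ 55 = 5C.
C[2]: T = E0, S = E(K, T) = 3E; C8 ⊕ 3E = F6.
C[3]: T = E1, S = E(K, T) = 3F; B7 ⊕ 3F = 88.
C[4]: T = E2, S = E(K, T) = 40; 0D ⊕ 40 = 4D.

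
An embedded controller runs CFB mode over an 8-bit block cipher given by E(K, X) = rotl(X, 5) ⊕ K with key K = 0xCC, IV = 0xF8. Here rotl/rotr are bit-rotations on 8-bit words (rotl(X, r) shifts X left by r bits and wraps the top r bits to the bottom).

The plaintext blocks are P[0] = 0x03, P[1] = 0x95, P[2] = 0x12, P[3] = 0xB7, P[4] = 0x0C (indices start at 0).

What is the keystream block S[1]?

CFB encryption: C_i = P_i ⊕ E(K, C_{i−1}), with C_{−1} = IV.
C[0]: E(K, 0xF8) = 0xD3; 0x03 ⊕ 0xD3 = 0xD0.
C[1]: E(K, 0xD0) = 0xD6; 0x95 ⊕ 0xD6 = 0x43.
So S[1] = 0xD6.

0xD6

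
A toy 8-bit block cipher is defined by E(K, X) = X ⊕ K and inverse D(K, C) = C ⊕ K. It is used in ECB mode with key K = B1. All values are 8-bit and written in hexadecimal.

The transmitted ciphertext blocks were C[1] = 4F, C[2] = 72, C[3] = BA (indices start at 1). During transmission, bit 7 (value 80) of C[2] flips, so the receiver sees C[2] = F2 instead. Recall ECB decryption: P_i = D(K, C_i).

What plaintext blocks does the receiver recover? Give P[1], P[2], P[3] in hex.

P[1] = FE, P[2] = 43, P[3] = 0B

Only C[2] changed, to F2. In ECB, a change in C_i affects only P_i. Decrypting the received ciphertext:
P[1]: D(K, 4F) = FE.
P[2]: D(K, F2) = 43.
P[3]: D(K, BA) = 0B.
Blocks that differ from the original plaintext: P[2].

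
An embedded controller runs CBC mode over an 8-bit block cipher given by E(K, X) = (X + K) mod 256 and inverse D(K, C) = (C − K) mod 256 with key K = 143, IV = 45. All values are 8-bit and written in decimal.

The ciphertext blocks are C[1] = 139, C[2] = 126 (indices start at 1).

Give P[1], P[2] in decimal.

P[1] = 209, P[2] = 100

CBC decryption: P_i = D(K, C_i) ⊕ C_{i−1}, with C_{0} = IV.
P[1]: D(K, 139) = 252; 252 ⊕ 45 = 209.
P[2]: D(K, 126) = 239; 239 ⊕ 139 = 100.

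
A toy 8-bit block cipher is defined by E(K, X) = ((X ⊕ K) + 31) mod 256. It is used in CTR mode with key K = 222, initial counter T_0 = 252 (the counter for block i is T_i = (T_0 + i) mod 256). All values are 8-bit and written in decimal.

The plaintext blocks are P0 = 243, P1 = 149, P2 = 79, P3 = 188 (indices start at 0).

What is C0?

CTR encryption: S_i = E(K, T_i) where T_i is the counter for block i; C_i = P_i ⊕ S_i.
C0: T = 252, S = E(K, T) = 65; 243 ⊕ 65 = 178.

C0 = 178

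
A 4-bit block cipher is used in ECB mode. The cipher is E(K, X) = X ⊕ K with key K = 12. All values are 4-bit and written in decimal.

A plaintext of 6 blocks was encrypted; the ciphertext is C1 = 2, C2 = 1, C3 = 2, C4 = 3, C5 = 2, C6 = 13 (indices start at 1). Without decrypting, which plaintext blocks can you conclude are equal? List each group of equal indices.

ECB encrypts each block independently with the same key, so equal ciphertext blocks imply equal plaintext blocks.
C1 = C3 = C5 = 2, so P1 = P3 = P5.

P1 = P3 = P5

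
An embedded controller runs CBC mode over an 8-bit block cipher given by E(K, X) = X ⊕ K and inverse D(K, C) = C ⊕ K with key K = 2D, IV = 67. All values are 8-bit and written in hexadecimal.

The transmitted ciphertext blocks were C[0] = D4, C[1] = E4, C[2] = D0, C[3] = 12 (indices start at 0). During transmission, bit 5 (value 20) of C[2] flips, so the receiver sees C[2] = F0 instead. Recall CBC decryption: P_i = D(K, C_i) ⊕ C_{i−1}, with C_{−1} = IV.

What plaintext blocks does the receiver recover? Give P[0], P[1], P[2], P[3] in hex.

P[0] = 9E, P[1] = 1D, P[2] = 39, P[3] = CF

Only C[2] changed, to F0. In CBC, a change in C_i garbles P_i and flips the same bit in P_{i+1}. Decrypting the received ciphertext:
P[0]: D(K, D4) = F9; F9 ⊕ 67 = 9E.
P[1]: D(K, E4) = C9; C9 ⊕ D4 = 1D.
P[2]: D(K, F0) = DD; DD ⊕ E4 = 39.
P[3]: D(K, 12) = 3F; 3F ⊕ F0 = CF.
Blocks that differ from the original plaintext: P[2], P[3].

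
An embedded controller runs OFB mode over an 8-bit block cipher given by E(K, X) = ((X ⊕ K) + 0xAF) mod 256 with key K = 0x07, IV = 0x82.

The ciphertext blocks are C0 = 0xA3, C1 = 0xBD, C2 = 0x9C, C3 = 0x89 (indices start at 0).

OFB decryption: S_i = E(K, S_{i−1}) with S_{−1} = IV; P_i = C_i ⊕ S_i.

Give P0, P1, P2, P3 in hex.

P0 = 0x97, P1 = 0x5F, P2 = 0x08, P3 = 0xCB

P0: S = E(K, 0x82) = 0x34; 0xA3 ⊕ 0x34 = 0x97.
P1: S = E(K, 0x34) = 0xE2; 0xBD ⊕ 0xE2 = 0x5F.
P2: S = E(K, 0xE2) = 0x94; 0x9C ⊕ 0x94 = 0x08.
P3: S = E(K, 0x94) = 0x42; 0x89 ⊕ 0x42 = 0xCB.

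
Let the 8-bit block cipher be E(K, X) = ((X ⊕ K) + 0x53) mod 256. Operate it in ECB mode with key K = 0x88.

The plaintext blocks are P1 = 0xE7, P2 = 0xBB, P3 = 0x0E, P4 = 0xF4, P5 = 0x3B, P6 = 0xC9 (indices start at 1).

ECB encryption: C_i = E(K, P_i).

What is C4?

C4 = 0xCF

C4: E(K, 0xF4) = 0xCF.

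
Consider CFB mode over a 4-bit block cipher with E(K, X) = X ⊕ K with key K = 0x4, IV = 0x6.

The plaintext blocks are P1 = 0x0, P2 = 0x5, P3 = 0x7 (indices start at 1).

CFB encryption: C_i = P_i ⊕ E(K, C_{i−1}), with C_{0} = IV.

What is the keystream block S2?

0x6

C1: E(K, 0x6) = 0x2; 0x0 ⊕ 0x2 = 0x2.
C2: E(K, 0x2) = 0x6; 0x5 ⊕ 0x6 = 0x3.
So S2 = 0x6.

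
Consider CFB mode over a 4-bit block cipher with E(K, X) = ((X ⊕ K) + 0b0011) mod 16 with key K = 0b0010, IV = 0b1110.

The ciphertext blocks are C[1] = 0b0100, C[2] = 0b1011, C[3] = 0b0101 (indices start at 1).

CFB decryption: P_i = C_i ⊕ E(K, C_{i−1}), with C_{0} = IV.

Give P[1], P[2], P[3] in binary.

P[1] = 0b1011, P[2] = 0b0010, P[3] = 0b1001

P[1]: E(K, 0b1110) = 0b1111; 0b0100 ⊕ 0b1111 = 0b1011.
P[2]: E(K, 0b0100) = 0b1001; 0b1011 ⊕ 0b1001 = 0b0010.
P[3]: E(K, 0b1011) = 0b1100; 0b0101 ⊕ 0b1100 = 0b1001.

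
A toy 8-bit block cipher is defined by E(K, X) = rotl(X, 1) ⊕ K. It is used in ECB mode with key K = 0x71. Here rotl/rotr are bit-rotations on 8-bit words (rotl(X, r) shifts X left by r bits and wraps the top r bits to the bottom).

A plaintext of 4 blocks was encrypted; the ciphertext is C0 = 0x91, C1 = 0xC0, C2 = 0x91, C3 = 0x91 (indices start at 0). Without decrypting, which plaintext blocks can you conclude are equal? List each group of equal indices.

P0 = P2 = P3

ECB encrypts each block independently with the same key, so equal ciphertext blocks imply equal plaintext blocks.
C0 = C2 = C3 = 0x91, so P0 = P2 = P3.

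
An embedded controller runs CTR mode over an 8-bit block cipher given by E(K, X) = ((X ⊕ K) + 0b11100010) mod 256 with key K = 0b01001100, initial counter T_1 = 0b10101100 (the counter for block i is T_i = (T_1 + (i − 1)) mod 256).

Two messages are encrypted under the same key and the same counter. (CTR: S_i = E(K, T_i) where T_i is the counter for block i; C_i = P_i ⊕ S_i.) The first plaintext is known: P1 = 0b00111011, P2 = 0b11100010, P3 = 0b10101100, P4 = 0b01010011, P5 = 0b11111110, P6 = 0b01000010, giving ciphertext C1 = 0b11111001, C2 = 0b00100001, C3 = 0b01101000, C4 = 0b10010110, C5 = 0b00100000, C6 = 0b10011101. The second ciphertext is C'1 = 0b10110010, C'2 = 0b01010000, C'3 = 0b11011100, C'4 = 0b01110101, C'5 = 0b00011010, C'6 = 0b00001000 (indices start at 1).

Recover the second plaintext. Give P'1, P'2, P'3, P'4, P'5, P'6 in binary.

P'1 = 0b01110000, P'2 = 0b10010011, P'3 = 0b00011000, P'4 = 0b10110000, P'5 = 0b11000100, P'6 = 0b11010111

In CTR with a reused counter, both messages share the same keystream S_i, so C_i ⊕ C'_i = P_i ⊕ P'_i and thus P'_i = P_i ⊕ C_i ⊕ C'_i.
P'1: 0b00111011 ⊕ 0b11111001 ⊕ 0b10110010 = 0b01110000.
P'2: 0b11100010 ⊕ 0b00100001 ⊕ 0b01010000 = 0b10010011.
P'3: 0b10101100 ⊕ 0b01101000 ⊕ 0b11011100 = 0b00011000.
P'4: 0b01010011 ⊕ 0b10010110 ⊕ 0b01110101 = 0b10110000.
P'5: 0b11111110 ⊕ 0b00100000 ⊕ 0b00011010 = 0b11000100.
P'6: 0b01000010 ⊕ 0b10011101 ⊕ 0b00001000 = 0b11010111.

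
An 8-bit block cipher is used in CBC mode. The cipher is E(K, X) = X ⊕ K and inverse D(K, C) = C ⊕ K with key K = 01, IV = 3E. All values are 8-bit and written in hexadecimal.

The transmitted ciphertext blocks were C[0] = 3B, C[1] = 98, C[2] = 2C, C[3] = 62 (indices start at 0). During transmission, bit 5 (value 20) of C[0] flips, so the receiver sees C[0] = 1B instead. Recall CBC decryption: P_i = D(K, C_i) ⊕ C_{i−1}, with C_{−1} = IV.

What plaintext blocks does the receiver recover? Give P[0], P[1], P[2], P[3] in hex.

P[0] = 24, P[1] = 82, P[2] = B5, P[3] = 4F

Only C[0] changed, to 1B. In CBC, a change in C_i garbles P_i and flips the same bit in P_{i+1}. Decrypting the received ciphertext:
P[0]: D(K, 1B) = 1A; 1A ⊕ 3E = 24.
P[1]: D(K, 98) = 99; 99 ⊕ 1B = 82.
P[2]: D(K, 2C) = 2D; 2D ⊕ 98 = B5.
P[3]: D(K, 62) = 63; 63 ⊕ 2C = 4F.
Blocks that differ from the original plaintext: P[0], P[1].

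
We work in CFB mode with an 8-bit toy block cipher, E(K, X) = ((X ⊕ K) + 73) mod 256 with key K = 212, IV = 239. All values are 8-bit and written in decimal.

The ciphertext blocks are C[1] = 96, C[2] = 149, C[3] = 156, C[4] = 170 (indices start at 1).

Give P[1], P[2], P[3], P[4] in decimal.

P[1] = 228, P[2] = 104, P[3] = 22, P[4] = 59

CFB decryption: P_i = C_i ⊕ E(K, C_{i−1}), with C_{0} = IV.
P[1]: E(K, 239) = 132; 96 ⊕ 132 = 228.
P[2]: E(K, 96) = 253; 149 ⊕ 253 = 104.
P[3]: E(K, 149) = 138; 156 ⊕ 138 = 22.
P[4]: E(K, 156) = 145; 170 ⊕ 145 = 59.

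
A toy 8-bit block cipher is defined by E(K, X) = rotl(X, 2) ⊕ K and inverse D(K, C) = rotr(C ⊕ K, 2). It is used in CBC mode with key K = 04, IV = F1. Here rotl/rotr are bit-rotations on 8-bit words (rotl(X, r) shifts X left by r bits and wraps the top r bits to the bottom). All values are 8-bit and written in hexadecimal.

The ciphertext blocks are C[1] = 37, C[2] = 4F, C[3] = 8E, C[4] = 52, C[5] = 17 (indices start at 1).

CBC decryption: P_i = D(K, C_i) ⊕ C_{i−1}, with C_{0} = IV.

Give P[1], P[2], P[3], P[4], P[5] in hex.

P[1]: D(K, 37) = CC; CC ⊕ F1 = 3D.
P[2]: D(K, 4F) = D2; D2 ⊕ 37 = E5.
P[3]: D(K, 8E) = A2; A2 ⊕ 4F = ED.
P[4]: D(K, 52) = 95; 95 ⊕ 8E = 1B.
P[5]: D(K, 17) = C4; C4 ⊕ 52 = 96.

P[1] = 3D, P[2] = E5, P[3] = ED, P[4] = 1B, P[5] = 96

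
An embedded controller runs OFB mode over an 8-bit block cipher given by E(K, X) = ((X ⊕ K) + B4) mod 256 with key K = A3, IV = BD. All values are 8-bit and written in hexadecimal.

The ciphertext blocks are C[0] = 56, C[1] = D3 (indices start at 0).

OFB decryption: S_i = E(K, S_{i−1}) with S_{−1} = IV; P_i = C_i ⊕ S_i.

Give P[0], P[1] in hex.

P[0] = 84, P[1] = F6

P[0]: S = E(K, BD) = D2; 56 ⊕ D2 = 84.
P[1]: S = E(K, D2) = 25; D3 ⊕ 25 = F6.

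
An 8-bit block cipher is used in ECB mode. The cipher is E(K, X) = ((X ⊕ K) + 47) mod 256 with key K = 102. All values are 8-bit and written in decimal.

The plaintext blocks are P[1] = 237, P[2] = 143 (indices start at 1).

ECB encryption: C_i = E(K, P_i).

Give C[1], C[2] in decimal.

C[1]: E(K, 237) = 186.
C[2]: E(K, 143) = 24.

C[1] = 186, C[2] = 24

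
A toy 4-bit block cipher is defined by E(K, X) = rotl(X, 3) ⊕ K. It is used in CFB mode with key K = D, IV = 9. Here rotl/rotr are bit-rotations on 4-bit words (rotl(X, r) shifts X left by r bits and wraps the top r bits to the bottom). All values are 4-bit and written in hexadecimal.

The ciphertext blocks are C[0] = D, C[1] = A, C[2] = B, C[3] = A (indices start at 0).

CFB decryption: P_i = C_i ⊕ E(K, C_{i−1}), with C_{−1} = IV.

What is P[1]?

P[1] = 9

P[1]: E(K, D) = 3; A ⊕ 3 = 9.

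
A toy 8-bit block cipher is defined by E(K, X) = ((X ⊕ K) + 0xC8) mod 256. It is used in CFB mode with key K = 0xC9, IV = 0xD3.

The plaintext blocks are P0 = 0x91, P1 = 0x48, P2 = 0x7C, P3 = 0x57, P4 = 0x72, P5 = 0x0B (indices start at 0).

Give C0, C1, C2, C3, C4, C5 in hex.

CFB encryption: C_i = P_i ⊕ E(K, C_{i−1}), with C_{−1} = IV.
C0: E(K, 0xD3) = 0xE2; 0x91 ⊕ 0xE2 = 0x73.
C1: E(K, 0x73) = 0x82; 0x48 ⊕ 0x82 = 0xCA.
C2: E(K, 0xCA) = 0xCB; 0x7C ⊕ 0xCB = 0xB7.
C3: E(K, 0xB7) = 0x46; 0x57 ⊕ 0x46 = 0x11.
C4: E(K, 0x11) = 0xA0; 0x72 ⊕ 0xA0 = 0xD2.
C5: E(K, 0xD2) = 0xE3; 0x0B ⊕ 0xE3 = 0xE8.

C0 = 0x73, C1 = 0xCA, C2 = 0xB7, C3 = 0x11, C4 = 0xD2, C5 = 0xE8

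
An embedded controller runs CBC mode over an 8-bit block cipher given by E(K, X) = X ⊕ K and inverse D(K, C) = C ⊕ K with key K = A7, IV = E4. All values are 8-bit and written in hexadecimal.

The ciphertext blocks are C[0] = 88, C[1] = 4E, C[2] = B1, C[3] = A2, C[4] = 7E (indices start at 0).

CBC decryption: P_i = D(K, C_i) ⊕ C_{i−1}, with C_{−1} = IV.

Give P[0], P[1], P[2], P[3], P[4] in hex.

P[0] = CB, P[1] = 61, P[2] = 58, P[3] = B4, P[4] = 7B

P[0]: D(K, 88) = 2F; 2F ⊕ E4 = CB.
P[1]: D(K, 4E) = E9; E9 ⊕ 88 = 61.
P[2]: D(K, B1) = 16; 16 ⊕ 4E = 58.
P[3]: D(K, A2) = 05; 05 ⊕ B1 = B4.
P[4]: D(K, 7E) = D9; D9 ⊕ A2 = 7B.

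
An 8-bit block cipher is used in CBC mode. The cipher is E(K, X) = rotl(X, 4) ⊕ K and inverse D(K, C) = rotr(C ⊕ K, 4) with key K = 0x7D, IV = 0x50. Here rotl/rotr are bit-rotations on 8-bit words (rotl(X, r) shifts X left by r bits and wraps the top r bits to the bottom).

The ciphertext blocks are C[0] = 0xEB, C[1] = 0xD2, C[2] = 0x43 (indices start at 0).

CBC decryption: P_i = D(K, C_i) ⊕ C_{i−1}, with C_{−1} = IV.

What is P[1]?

P[1] = 0x11

P[1]: D(K, 0xD2) = 0xFA; 0xFA ⊕ 0xEB = 0x11.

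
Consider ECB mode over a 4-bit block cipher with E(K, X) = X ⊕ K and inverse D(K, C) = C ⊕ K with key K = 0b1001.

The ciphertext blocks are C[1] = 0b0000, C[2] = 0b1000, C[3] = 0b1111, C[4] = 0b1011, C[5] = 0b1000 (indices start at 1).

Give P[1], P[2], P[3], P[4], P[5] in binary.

ECB decryption: P_i = D(K, C_i).
P[1]: D(K, 0b0000) = 0b1001.
P[2]: D(K, 0b1000) = 0b0001.
P[3]: D(K, 0b1111) = 0b0110.
P[4]: D(K, 0b1011) = 0b0010.
P[5]: D(K, 0b1000) = 0b0001.

P[1] = 0b1001, P[2] = 0b0001, P[3] = 0b0110, P[4] = 0b0010, P[5] = 0b0001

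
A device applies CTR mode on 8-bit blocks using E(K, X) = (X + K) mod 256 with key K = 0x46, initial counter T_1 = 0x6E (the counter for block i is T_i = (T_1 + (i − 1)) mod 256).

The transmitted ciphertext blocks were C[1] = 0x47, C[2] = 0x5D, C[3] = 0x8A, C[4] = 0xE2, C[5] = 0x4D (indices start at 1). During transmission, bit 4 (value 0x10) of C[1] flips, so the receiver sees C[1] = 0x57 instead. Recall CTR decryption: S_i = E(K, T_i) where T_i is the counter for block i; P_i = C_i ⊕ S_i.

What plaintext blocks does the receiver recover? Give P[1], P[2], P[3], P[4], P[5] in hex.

P[1] = 0xE3, P[2] = 0xE8, P[3] = 0x3C, P[4] = 0x55, P[5] = 0xF5

Only C[1] changed, to 0x57. In CTR, a change in C_i flips the same bit in P_i only; the keystream is unaffected. Decrypting the received ciphertext:
P[1]: T = 0x6E, S = E(K, T) = 0xB4; 0x57 ⊕ 0xB4 = 0xE3.
P[2]: T = 0x6F, S = E(K, T) = 0xB5; 0x5D ⊕ 0xB5 = 0xE8.
P[3]: T = 0x70, S = E(K, T) = 0xB6; 0x8A ⊕ 0xB6 = 0x3C.
P[4]: T = 0x71, S = E(K, T) = 0xB7; 0xE2 ⊕ 0xB7 = 0x55.
P[5]: T = 0x72, S = E(K, T) = 0xB8; 0x4D ⊕ 0xB8 = 0xF5.
Blocks that differ from the original plaintext: P[1].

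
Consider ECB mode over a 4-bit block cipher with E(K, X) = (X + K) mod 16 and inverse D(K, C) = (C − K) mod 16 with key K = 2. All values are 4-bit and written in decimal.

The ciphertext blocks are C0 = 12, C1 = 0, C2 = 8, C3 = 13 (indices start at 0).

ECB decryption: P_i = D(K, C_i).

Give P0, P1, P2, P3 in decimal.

P0: D(K, 12) = 10.
P1: D(K, 0) = 14.
P2: D(K, 8) = 6.
P3: D(K, 13) = 11.

P0 = 10, P1 = 14, P2 = 6, P3 = 11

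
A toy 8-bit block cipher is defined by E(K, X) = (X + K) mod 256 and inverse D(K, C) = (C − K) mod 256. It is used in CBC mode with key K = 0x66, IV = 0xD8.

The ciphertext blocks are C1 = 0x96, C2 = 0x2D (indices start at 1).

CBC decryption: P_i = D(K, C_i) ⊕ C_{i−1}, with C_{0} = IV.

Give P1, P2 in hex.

P1: D(K, 0x96) = 0x30; 0x30 ⊕ 0xD8 = 0xE8.
P2: D(K, 0x2D) = 0xC7; 0xC7 ⊕ 0x96 = 0x51.

P1 = 0xE8, P2 = 0x51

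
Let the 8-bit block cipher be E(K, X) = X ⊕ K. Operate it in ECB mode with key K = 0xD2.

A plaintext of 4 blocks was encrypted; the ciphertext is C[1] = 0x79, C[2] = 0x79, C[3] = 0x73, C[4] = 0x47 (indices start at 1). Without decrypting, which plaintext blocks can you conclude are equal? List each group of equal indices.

P[1] = P[2]

ECB encrypts each block independently with the same key, so equal ciphertext blocks imply equal plaintext blocks.
C[1] = C[2] = 0x79, so P[1] = P[2].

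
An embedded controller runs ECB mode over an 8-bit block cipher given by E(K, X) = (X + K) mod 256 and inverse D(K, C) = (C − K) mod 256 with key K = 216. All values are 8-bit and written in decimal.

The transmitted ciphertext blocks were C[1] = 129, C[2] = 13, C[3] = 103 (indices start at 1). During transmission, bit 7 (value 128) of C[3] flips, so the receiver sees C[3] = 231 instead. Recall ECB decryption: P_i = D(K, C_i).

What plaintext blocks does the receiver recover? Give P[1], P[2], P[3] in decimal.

P[1] = 169, P[2] = 53, P[3] = 15

Only C[3] changed, to 231. In ECB, a change in C_i affects only P_i. Decrypting the received ciphertext:
P[1]: D(K, 129) = 169.
P[2]: D(K, 13) = 53.
P[3]: D(K, 231) = 15.
Blocks that differ from the original plaintext: P[3].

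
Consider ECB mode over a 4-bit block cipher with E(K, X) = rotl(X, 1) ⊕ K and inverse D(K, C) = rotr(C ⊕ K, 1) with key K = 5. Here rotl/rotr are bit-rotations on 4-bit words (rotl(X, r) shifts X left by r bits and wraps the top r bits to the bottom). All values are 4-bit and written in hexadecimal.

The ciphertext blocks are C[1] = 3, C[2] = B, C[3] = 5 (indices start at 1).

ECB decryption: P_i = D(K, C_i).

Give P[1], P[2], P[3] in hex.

P[1]: D(K, 3) = 3.
P[2]: D(K, B) = 7.
P[3]: D(K, 5) = 0.

P[1] = 3, P[2] = 7, P[3] = 0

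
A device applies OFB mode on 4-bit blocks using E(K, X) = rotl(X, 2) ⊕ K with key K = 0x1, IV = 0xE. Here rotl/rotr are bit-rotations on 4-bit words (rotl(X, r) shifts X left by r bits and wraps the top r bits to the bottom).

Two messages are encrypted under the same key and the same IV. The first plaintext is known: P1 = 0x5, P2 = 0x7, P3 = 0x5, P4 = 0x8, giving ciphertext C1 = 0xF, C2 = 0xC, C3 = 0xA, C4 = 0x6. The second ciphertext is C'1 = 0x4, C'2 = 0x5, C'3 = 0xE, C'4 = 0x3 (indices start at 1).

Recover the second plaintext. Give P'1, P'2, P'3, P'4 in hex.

P'1 = 0xE, P'2 = 0xE, P'3 = 0x1, P'4 = 0xD

In OFB with a reused IV, both messages share the same keystream S_i, so C_i ⊕ C'_i = P_i ⊕ P'_i and thus P'_i = P_i ⊕ C_i ⊕ C'_i.
P'1: 0x5 ⊕ 0xF ⊕ 0x4 = 0xE.
P'2: 0x7 ⊕ 0xC ⊕ 0x5 = 0xE.
P'3: 0x5 ⊕ 0xA ⊕ 0xE = 0x1.
P'4: 0x8 ⊕ 0x6 ⊕ 0x3 = 0xD.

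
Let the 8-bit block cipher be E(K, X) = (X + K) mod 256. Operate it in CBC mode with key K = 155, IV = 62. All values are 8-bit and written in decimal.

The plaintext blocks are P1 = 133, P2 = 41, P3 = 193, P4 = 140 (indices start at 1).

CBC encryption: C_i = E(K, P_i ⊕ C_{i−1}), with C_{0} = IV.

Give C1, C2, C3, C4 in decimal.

C1 = 86, C2 = 26, C3 = 118, C4 = 149

C1: P1 ⊕ 62 = 187; E(K, 187) = 86.
C2: P2 ⊕ 86 = 127; E(K, 127) = 26.
C3: P3 ⊕ 26 = 219; E(K, 219) = 118.
C4: P4 ⊕ 118 = 250; E(K, 250) = 149.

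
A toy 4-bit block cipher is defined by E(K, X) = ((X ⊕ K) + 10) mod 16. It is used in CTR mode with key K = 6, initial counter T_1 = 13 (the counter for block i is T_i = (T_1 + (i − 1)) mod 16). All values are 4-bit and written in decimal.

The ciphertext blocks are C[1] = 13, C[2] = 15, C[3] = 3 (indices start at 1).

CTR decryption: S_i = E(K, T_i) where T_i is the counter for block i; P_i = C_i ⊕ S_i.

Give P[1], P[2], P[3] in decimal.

P[1]: T = 13, S = E(K, T) = 5; 13 ⊕ 5 = 8.
P[2]: T = 14, S = E(K, T) = 2; 15 ⊕ 2 = 13.
P[3]: T = 15, S = E(K, T) = 3; 3 ⊕ 3 = 0.

P[1] = 8, P[2] = 13, P[3] = 0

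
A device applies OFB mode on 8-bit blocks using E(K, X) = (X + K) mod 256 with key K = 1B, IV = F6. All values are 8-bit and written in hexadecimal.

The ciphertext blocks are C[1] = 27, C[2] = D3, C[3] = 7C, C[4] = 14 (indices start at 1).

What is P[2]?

P[2] = FF

OFB decryption: S_i = E(K, S_{i−1}) with S_{0} = IV; P_i = C_i ⊕ S_i.
P[1]: S = E(K, F6) = 11; 27 ⊕ 11 = 36.
P[2]: S = E(K, 11) = 2C; D3 ⊕ 2C = FF.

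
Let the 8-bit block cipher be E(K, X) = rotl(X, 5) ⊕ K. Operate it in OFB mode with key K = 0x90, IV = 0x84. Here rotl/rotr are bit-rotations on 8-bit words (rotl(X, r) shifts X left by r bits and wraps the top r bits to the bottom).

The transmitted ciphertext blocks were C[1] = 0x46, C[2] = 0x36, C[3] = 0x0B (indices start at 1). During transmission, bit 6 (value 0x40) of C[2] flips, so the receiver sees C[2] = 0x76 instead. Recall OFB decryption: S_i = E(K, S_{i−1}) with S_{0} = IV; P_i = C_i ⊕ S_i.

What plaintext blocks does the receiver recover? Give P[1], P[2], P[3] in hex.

P[1] = 0x46, P[2] = 0xE6, P[3] = 0x89

Only C[2] changed, to 0x76. In OFB, a change in C_i flips the same bit in P_i only; the keystream is unaffected. Decrypting the received ciphertext:
P[1]: S = E(K, 0x84) = 0x00; 0x46 ⊕ 0x00 = 0x46.
P[2]: S = E(K, 0x00) = 0x90; 0x76 ⊕ 0x90 = 0xE6.
P[3]: S = E(K, 0x90) = 0x82; 0x0B ⊕ 0x82 = 0x89.
Blocks that differ from the original plaintext: P[2].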